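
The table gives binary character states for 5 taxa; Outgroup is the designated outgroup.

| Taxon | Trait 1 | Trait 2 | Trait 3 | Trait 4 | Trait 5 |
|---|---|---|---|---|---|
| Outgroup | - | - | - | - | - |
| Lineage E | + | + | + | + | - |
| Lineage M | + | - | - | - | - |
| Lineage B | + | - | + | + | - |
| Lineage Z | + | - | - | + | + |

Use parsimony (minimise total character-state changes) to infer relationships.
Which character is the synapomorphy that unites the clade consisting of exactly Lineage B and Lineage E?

Trait 3

The outgroup has state '-' for every character, so '+' is the derived state throughout.
Trait 1 (derived state '+') is shared by all ingroup taxa — unites the whole ingroup.
Trait 2: derived state '+' in Lineage E only — an autapomorphy, so it tells us nothing about relationships among taxa.
Trait 3 (derived state '+') is shared by Lineage B and Lineage E — a synapomorphy uniting that clade.
Only Lineage B, Lineage E, and Lineage Z show the derived state '+' for Trait 4, supporting them as a clade.
Trait 5: derived state '+' in Lineage Z only — an autapomorphy, so it tells us nothing about relationships among taxa.
Most parsimonious ingroup topology: (((Lineage E,Lineage B),Lineage Z),Lineage M).
The clade {Lineage B, Lineage E} is supported by Trait 3: its derived state '+' occurs in exactly those taxa and in no other taxon (including the outgroup).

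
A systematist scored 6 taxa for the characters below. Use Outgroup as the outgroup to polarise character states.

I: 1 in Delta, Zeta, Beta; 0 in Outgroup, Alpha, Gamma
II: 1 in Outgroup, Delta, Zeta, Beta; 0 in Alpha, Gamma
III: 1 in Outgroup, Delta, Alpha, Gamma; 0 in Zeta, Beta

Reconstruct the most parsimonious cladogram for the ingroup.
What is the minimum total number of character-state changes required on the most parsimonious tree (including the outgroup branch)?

3

Character polarity is set by the outgroup: the derived state is whichever differs from the outgroup's state, so for II, III the derived state is '0', and for the remaining characters it is '1'.
I (derived state '1') is shared by Beta, Delta, and Zeta — a synapomorphy uniting that clade.
II: derived state '0' in Alpha and Gamma only — synapomorphy for {Alpha, Gamma}.
III: derived state '0' in Beta and Zeta only — synapomorphy for {Beta, Zeta}.
Most parsimonious ingroup topology: ((Delta,(Zeta,Beta)),(Alpha,Gamma)).
Changes per character on this tree: I: 1; II: 1; III: 1.
Total = 3.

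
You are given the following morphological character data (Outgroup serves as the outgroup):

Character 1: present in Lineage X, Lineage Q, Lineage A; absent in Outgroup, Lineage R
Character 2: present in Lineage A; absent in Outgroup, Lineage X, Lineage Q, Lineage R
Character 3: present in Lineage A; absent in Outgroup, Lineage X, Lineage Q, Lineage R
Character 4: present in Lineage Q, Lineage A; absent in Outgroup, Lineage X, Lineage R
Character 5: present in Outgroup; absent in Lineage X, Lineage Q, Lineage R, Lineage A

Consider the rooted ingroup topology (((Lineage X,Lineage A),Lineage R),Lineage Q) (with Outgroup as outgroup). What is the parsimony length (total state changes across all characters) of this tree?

7

Map each character onto (((Lineage X,Lineage A),Lineage R),Lineage Q) (rooted by Outgroup) and count the minimum state changes it requires (Fitch parsimony):
Character 1: 2; Character 2: 1; Character 3: 1; Character 4: 2; Character 5: 1.
Total tree length = 7.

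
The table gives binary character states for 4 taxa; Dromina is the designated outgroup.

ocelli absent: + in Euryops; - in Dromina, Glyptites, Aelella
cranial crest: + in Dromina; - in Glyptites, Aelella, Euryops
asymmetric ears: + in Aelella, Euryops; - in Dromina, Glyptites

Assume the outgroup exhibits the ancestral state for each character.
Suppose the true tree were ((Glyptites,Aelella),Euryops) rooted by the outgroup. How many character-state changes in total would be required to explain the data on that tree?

Map each character onto ((Glyptites,Aelella),Euryops) (rooted by Dromina) and count the minimum state changes it requires (Fitch parsimony):
ocelli absent: 1; cranial crest: 1; asymmetric ears: 2.
Total tree length = 4.

4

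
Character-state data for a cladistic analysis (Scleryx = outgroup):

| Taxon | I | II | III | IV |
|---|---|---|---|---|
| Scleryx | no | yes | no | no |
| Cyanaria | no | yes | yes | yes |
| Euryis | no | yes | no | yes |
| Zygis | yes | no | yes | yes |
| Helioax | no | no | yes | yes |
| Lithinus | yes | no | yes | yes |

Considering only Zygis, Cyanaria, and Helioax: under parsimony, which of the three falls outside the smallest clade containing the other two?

Character polarity is set by the outgroup: the derived state is whichever differs from the outgroup's state, so for II the derived state is 'no', and for the remaining characters it is 'yes'.
I (derived state 'yes') is shared by Lithinus and Zygis — a synapomorphy uniting that clade.
II (derived state 'no') is shared by Helioax, Lithinus, and Zygis — a synapomorphy uniting that clade.
Only Cyanaria, Helioax, Lithinus, and Zygis show the derived state 'yes' for III, supporting them as a clade.
All ingroup taxa share the derived state 'yes' for IV; it defines the ingroup but does not resolve relationships within it.
Most parsimonious ingroup topology: (((Helioax,(Lithinus,Zygis)),Cyanaria),Euryis).
Helioax and Zygis share a more recent common ancestor with each other than either does with Cyanaria, so Cyanaria is the least closely related of the three.

Cyanaria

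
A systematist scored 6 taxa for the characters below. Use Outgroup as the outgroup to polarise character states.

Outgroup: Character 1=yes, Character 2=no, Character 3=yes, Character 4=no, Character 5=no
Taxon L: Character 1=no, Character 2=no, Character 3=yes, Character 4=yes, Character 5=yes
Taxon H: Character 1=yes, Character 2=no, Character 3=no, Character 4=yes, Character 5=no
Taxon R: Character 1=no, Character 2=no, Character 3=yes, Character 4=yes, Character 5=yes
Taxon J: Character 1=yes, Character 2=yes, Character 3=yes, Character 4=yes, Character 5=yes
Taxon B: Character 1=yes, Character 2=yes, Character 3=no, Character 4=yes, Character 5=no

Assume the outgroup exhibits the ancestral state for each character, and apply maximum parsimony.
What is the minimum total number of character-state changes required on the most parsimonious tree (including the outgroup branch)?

Character polarity is set by the outgroup: the derived state is whichever differs from the outgroup's state, so for Character 1, Character 3 the derived state is 'no', and for the remaining characters it is 'yes'.
Character 1: derived state 'no' in Taxon L and Taxon R only — synapomorphy for {Taxon L, Taxon R}.
Character 2 (state 'yes') occurs in Taxon B and Taxon J but conflicts with the nesting implied by the other characters — most parsimoniously interpreted as homoplasy.
Only Taxon B and Taxon H show the derived state 'no' for Character 3, supporting them as a clade.
All ingroup taxa share the derived state 'yes' for Character 4; it defines the ingroup but does not resolve relationships within it.
Character 5 (derived state 'yes') is shared by Taxon J, Taxon L, and Taxon R — a synapomorphy uniting that clade.
Most parsimonious ingroup topology: (((Taxon L,Taxon R),Taxon J),(Taxon H,Taxon B)).
Changes per character on this tree: Character 1: 1; Character 2: 2; Character 3: 1; Character 4: 1; Character 5: 1.
Total = 6.

6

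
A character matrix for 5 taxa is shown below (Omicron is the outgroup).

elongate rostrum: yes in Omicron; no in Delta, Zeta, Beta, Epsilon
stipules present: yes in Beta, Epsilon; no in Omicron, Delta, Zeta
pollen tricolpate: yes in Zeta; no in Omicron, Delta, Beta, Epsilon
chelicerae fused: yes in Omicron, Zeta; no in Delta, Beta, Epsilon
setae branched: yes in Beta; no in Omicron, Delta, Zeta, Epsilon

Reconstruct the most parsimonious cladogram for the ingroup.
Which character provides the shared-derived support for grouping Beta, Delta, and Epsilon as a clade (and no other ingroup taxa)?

chelicerae fused

Character polarity is set by the outgroup: the derived state is whichever differs from the outgroup's state, so for elongate rostrum, chelicerae fused the derived state is 'no', and for the remaining characters it is 'yes'.
elongate rostrum (derived state 'no') is shared by all ingroup taxa — unites the whole ingroup.
stipules present: derived state 'yes' in Beta and Epsilon only — synapomorphy for {Beta, Epsilon}.
pollen tricolpate (derived state 'yes') is unique to Zeta (autapomorphy; uninformative for grouping).
Only Beta, Delta, and Epsilon show the derived state 'no' for chelicerae fused, supporting them as a clade.
setae branched (derived state 'yes') is unique to Beta (autapomorphy; uninformative for grouping).
Most parsimonious ingroup topology: ((Delta,(Beta,Epsilon)),Zeta).
The clade {Beta, Delta, Epsilon} is supported by chelicerae fused: its derived state 'no' occurs in exactly those taxa and in no other taxon (including the outgroup).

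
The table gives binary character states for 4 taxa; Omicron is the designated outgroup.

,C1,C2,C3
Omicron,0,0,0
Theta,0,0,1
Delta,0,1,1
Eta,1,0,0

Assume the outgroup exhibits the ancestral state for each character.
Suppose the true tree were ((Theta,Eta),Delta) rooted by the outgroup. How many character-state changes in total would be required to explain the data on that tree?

4

Map each character onto ((Theta,Eta),Delta) (rooted by Omicron) and count the minimum state changes it requires (Fitch parsimony):
C1: 1; C2: 1; C3: 2.
Total tree length = 4.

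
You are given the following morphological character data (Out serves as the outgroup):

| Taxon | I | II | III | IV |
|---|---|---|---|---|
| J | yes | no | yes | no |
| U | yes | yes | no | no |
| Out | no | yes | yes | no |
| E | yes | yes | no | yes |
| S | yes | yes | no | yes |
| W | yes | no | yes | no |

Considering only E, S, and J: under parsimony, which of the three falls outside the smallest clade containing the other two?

Character polarity is set by the outgroup: the derived state is whichever differs from the outgroup's state, so for II, III the derived state is 'no', and for the remaining characters it is 'yes'.
All ingroup taxa share the derived state 'yes' for I; it defines the ingroup but does not resolve relationships within it.
Only J and W show the derived state 'no' for II, supporting them as a clade.
Only E, S, and U show the derived state 'no' for III, supporting them as a clade.
IV: derived state 'yes' in E and S only — synapomorphy for {E, S}.
Most parsimonious ingroup topology: (((S,E),U),(W,J)).
S and E share a more recent common ancestor with each other than either does with J, so J is the least closely related of the three.

J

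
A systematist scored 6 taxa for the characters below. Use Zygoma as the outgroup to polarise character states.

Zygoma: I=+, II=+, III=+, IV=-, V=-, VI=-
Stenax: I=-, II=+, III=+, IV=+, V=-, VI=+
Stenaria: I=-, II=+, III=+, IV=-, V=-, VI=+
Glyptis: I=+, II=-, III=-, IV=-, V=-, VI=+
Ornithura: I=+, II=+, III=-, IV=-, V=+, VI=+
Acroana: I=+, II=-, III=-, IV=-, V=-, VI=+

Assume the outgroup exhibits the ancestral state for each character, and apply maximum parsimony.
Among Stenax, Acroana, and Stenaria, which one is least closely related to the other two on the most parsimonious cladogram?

Acroana

Character polarity is set by the outgroup: the derived state is whichever differs from the outgroup's state, so for I, II, III the derived state is '-', and for the remaining characters it is '+'.
I: derived state '-' in Stenaria and Stenax only — synapomorphy for {Stenaria, Stenax}.
Only Acroana and Glyptis show the derived state '-' for II, supporting them as a clade.
Only Acroana, Glyptis, and Ornithura show the derived state '-' for III, supporting them as a clade.
IV: derived state '+' in Stenax only — an autapomorphy, so it tells us nothing about relationships among taxa.
V: derived state '+' in Ornithura only — an autapomorphy, so it tells us nothing about relationships among taxa.
VI (derived state '+') is shared by all ingroup taxa — unites the whole ingroup.
Most parsimonious ingroup topology: ((Stenax,Stenaria),((Glyptis,Acroana),Ornithura)).
Stenaria and Stenax share a more recent common ancestor with each other than either does with Acroana, so Acroana is the least closely related of the three.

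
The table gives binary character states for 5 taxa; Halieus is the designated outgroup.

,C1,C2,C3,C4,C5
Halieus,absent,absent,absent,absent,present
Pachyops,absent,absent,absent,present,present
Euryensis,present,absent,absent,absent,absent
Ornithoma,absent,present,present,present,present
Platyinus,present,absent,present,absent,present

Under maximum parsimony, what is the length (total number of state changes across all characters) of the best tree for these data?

Character polarity is set by the outgroup: the derived state is whichever differs from the outgroup's state, so for C5 the derived state is 'absent', and for the remaining characters it is 'present'.
Only Euryensis and Platyinus show the derived state 'present' for C1, supporting them as a clade.
C2 (derived state 'present') is unique to Ornithoma (autapomorphy; uninformative for grouping).
C3 (state 'present') occurs in Ornithoma and Platyinus but conflicts with the nesting implied by the other characters — most parsimoniously interpreted as homoplasy.
Only Ornithoma and Pachyops show the derived state 'present' for C4, supporting them as a clade.
C5 (derived state 'absent') is unique to Euryensis (autapomorphy; uninformative for grouping).
Most parsimonious ingroup topology: ((Pachyops,Ornithoma),(Euryensis,Platyinus)).
Changes per character on this tree: C1: 1; C2: 1; C3: 2; C4: 1; C5: 1.
Total = 6.

6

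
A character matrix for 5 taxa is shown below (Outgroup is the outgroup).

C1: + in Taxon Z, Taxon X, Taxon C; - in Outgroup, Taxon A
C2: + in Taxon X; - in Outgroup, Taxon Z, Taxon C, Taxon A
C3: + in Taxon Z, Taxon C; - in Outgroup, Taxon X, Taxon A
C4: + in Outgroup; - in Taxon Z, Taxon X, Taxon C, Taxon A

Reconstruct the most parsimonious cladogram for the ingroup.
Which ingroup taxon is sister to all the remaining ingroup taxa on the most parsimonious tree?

Taxon A

Character polarity is set by the outgroup: the derived state is whichever differs from the outgroup's state, so for C4 the derived state is '-', and for the remaining characters it is '+'.
C1: derived state '+' in Taxon C, Taxon X, and Taxon Z only — synapomorphy for {Taxon C, Taxon X, Taxon Z}.
C2 (derived state '+') is unique to Taxon X (autapomorphy; uninformative for grouping).
C3 (derived state '+') is shared by Taxon C and Taxon Z — a synapomorphy uniting that clade.
C4 (derived state '-') is shared by all ingroup taxa — unites the whole ingroup.
Most parsimonious ingroup topology: (((Taxon Z,Taxon C),Taxon X),Taxon A).
Taxon A is sister to the clade containing all other ingroup taxa, so it is the earliest-diverging (most basal) ingroup lineage.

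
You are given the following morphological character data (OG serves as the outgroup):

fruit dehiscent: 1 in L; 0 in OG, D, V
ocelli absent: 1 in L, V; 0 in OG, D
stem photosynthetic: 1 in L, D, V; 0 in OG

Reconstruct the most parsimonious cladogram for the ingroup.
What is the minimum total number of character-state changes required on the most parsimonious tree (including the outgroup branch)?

3

The outgroup has state '0' for every character, so '1' is the derived state throughout.
fruit dehiscent (derived state '1') is unique to L (autapomorphy; uninformative for grouping).
ocelli absent: derived state '1' in L and V only — synapomorphy for {L, V}.
All ingroup taxa share the derived state '1' for stem photosynthetic; it defines the ingroup but does not resolve relationships within it.
Most parsimonious ingroup topology: ((L,V),D).
Changes per character on this tree: fruit dehiscent: 1; ocelli absent: 1; stem photosynthetic: 1.
Total = 3.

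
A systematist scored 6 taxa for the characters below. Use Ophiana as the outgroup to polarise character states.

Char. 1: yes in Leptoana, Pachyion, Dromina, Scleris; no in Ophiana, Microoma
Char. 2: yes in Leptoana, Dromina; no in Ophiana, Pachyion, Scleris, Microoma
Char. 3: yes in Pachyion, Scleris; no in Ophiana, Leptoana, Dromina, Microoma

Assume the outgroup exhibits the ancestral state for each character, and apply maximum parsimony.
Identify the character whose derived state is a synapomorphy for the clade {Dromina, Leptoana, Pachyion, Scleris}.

The outgroup has state 'no' for every character, so 'yes' is the derived state throughout.
Char. 1: derived state 'yes' in Dromina, Leptoana, Pachyion, and Scleris only — synapomorphy for {Dromina, Leptoana, Pachyion, Scleris}.
Char. 2 (derived state 'yes') is shared by Dromina and Leptoana — a synapomorphy uniting that clade.
Char. 3 (derived state 'yes') is shared by Pachyion and Scleris — a synapomorphy uniting that clade.
Most parsimonious ingroup topology: (((Leptoana,Dromina),(Pachyion,Scleris)),Microoma).
The clade {Dromina, Leptoana, Pachyion, Scleris} is supported by Char. 1: its derived state 'yes' occurs in exactly those taxa and in no other taxon (including the outgroup).

Char. 1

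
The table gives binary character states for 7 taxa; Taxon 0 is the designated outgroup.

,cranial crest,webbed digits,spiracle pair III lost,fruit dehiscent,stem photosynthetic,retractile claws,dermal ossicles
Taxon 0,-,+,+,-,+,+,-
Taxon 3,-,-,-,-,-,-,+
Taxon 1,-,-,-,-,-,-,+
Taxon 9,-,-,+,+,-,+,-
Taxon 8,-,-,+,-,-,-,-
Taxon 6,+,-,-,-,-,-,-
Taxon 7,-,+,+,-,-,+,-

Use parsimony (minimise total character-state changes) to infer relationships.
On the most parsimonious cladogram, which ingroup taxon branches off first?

Character polarity is set by the outgroup: the derived state is whichever differs from the outgroup's state, so for webbed digits, spiracle pair III lost, stem photosynthetic, retractile claws the derived state is '-', and for the remaining characters it is '+'.
cranial crest (derived state '+') is unique to Taxon 6 (autapomorphy; uninformative for grouping).
webbed digits (derived state '-') is shared by Taxon 1, Taxon 3, Taxon 6, Taxon 8, and Taxon 9 — a synapomorphy uniting that clade.
spiracle pair III lost: derived state '-' in Taxon 1, Taxon 3, and Taxon 6 only — synapomorphy for {Taxon 1, Taxon 3, Taxon 6}.
fruit dehiscent (derived state '+') is unique to Taxon 9 (autapomorphy; uninformative for grouping).
All ingroup taxa share the derived state '-' for stem photosynthetic; it defines the ingroup but does not resolve relationships within it.
retractile claws (derived state '-') is shared by Taxon 1, Taxon 3, Taxon 6, and Taxon 8 — a synapomorphy uniting that clade.
dermal ossicles: derived state '+' in Taxon 1 and Taxon 3 only — synapomorphy for {Taxon 1, Taxon 3}.
Most parsimonious ingroup topology: (((((Taxon 3,Taxon 1),Taxon 6),Taxon 8),Taxon 9),Taxon 7).
Taxon 7 is sister to the clade containing all other ingroup taxa, so it is the earliest-diverging (most basal) ingroup lineage.

Taxon 7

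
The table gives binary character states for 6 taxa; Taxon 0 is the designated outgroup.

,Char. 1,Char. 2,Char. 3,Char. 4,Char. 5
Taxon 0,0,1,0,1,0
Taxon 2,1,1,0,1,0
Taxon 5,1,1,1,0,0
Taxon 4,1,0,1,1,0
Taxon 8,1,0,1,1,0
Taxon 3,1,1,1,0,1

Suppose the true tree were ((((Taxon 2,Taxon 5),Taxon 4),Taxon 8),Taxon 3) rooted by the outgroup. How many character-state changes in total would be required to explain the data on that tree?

Map each character onto ((((Taxon 2,Taxon 5),Taxon 4),Taxon 8),Taxon 3) (rooted by Taxon 0) and count the minimum state changes it requires (Fitch parsimony):
Char. 1: 1; Char. 2: 2; Char. 3: 2; Char. 4: 2; Char. 5: 1.
Total tree length = 8.

8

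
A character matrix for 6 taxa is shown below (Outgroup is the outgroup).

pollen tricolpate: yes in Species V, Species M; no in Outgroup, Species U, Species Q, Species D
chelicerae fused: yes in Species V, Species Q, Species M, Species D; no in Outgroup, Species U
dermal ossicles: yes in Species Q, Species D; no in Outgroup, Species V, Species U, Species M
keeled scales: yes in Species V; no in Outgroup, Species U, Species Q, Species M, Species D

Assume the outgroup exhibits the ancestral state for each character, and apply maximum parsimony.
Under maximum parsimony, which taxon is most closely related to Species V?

The outgroup has state 'no' for every character, so 'yes' is the derived state throughout.
Only Species M and Species V show the derived state 'yes' for pollen tricolpate, supporting them as a clade.
chelicerae fused: derived state 'yes' in Species D, Species M, Species Q, and Species V only — synapomorphy for {Species D, Species M, Species Q, Species V}.
dermal ossicles (derived state 'yes') is shared by Species D and Species Q — a synapomorphy uniting that clade.
keeled scales: derived state 'yes' in Species V only — an autapomorphy, so it tells us nothing about relationships among taxa.
Most parsimonious ingroup topology: (((Species V,Species M),(Species Q,Species D)),Species U).
Species V and Species M form a cherry on this tree, so they are sister taxa.

Species M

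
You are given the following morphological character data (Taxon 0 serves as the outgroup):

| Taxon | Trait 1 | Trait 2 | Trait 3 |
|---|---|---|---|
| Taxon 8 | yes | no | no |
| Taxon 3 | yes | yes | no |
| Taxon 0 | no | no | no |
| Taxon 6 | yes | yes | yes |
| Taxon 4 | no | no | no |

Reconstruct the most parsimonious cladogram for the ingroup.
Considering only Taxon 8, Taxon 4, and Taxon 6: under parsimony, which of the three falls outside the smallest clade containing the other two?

The outgroup has state 'no' for every character, so 'yes' is the derived state throughout.
Trait 1: derived state 'yes' in Taxon 3, Taxon 6, and Taxon 8 only — synapomorphy for {Taxon 3, Taxon 6, Taxon 8}.
Trait 2: derived state 'yes' in Taxon 3 and Taxon 6 only — synapomorphy for {Taxon 3, Taxon 6}.
Trait 3: derived state 'yes' in Taxon 6 only — an autapomorphy, so it tells us nothing about relationships among taxa.
Most parsimonious ingroup topology: (((Taxon 3,Taxon 6),Taxon 8),Taxon 4).
Taxon 6 and Taxon 8 share a more recent common ancestor with each other than either does with Taxon 4, so Taxon 4 is the least closely related of the three.

Taxon 4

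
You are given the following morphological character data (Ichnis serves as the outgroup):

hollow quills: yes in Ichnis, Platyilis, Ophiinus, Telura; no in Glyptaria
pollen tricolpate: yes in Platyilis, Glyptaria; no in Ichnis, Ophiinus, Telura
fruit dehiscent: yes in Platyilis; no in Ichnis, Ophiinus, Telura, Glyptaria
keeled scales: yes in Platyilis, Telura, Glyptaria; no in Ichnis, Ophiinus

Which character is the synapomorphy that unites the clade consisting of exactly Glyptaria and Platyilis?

pollen tricolpate

Character polarity is set by the outgroup: the derived state is whichever differs from the outgroup's state, so for hollow quills the derived state is 'no', and for the remaining characters it is 'yes'.
hollow quills (derived state 'no') is unique to Glyptaria (autapomorphy; uninformative for grouping).
Only Glyptaria and Platyilis show the derived state 'yes' for pollen tricolpate, supporting them as a clade.
fruit dehiscent: derived state 'yes' in Platyilis only — an autapomorphy, so it tells us nothing about relationships among taxa.
keeled scales (derived state 'yes') is shared by Glyptaria, Platyilis, and Telura — a synapomorphy uniting that clade.
Most parsimonious ingroup topology: (((Platyilis,Glyptaria),Telura),Ophiinus).
The clade {Glyptaria, Platyilis} is supported by pollen tricolpate: its derived state 'yes' occurs in exactly those taxa and in no other taxon (including the outgroup).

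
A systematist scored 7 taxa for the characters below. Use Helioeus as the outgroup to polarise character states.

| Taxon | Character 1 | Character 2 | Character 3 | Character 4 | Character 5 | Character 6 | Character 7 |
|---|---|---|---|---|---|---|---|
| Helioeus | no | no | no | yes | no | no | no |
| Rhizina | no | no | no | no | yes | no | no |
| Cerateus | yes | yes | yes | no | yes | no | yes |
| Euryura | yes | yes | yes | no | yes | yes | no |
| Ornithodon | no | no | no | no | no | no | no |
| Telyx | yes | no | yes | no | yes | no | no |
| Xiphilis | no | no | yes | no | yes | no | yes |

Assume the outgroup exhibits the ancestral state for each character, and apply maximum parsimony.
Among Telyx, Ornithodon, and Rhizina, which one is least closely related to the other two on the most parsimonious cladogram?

Character polarity is set by the outgroup: the derived state is whichever differs from the outgroup's state, so for Character 4 the derived state is 'no', and for the remaining characters it is 'yes'.
Character 1: derived state 'yes' in Cerateus, Euryura, and Telyx only — synapomorphy for {Cerateus, Euryura, Telyx}.
Character 2 (derived state 'yes') is shared by Cerateus and Euryura — a synapomorphy uniting that clade.
Character 3: derived state 'yes' in Cerateus, Euryura, Telyx, and Xiphilis only — synapomorphy for {Cerateus, Euryura, Telyx, Xiphilis}.
Character 4 (derived state 'no') is shared by all ingroup taxa — unites the whole ingroup.
Character 5: derived state 'yes' in Cerateus, Euryura, Rhizina, Telyx, and Xiphilis only — synapomorphy for {Cerateus, Euryura, Rhizina, Telyx, Xiphilis}.
Character 6: derived state 'yes' in Euryura only — an autapomorphy, so it tells us nothing about relationships among taxa.
Character 7 groups Cerateus and Xiphilis, which is incompatible with the clades supported by the remaining characters; treating it as convergent (homoplasy) costs fewer steps than any alternative tree.
Most parsimonious ingroup topology: ((Rhizina,(((Cerateus,Euryura),Telyx),Xiphilis)),Ornithodon).
Rhizina and Telyx share a more recent common ancestor with each other than either does with Ornithodon, so Ornithodon is the least closely related of the three.

Ornithodon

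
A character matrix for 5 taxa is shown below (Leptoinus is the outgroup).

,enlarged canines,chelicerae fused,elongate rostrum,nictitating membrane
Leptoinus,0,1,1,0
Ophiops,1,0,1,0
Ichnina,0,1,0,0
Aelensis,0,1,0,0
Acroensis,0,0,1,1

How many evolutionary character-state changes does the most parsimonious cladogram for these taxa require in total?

4

Character polarity is set by the outgroup: the derived state is whichever differs from the outgroup's state, so for chelicerae fused, elongate rostrum the derived state is '0', and for the remaining characters it is '1'.
enlarged canines: derived state '1' in Ophiops only — an autapomorphy, so it tells us nothing about relationships among taxa.
chelicerae fused (derived state '0') is shared by Acroensis and Ophiops — a synapomorphy uniting that clade.
Only Aelensis and Ichnina show the derived state '0' for elongate rostrum, supporting them as a clade.
nictitating membrane: derived state '1' in Acroensis only — an autapomorphy, so it tells us nothing about relationships among taxa.
Most parsimonious ingroup topology: ((Ophiops,Acroensis),(Ichnina,Aelensis)).
Changes per character on this tree: enlarged canines: 1; chelicerae fused: 1; elongate rostrum: 1; nictitating membrane: 1.
Total = 4.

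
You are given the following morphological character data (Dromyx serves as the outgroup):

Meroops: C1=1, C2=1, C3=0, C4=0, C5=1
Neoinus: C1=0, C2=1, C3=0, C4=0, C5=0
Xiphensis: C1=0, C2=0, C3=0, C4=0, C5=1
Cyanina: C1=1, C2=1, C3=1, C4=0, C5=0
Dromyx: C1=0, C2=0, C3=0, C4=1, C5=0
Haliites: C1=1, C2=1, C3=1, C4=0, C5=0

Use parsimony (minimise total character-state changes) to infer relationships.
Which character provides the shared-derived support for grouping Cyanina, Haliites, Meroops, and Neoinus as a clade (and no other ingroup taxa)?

C2

Character polarity is set by the outgroup: the derived state is whichever differs from the outgroup's state, so for C4 the derived state is '0', and for the remaining characters it is '1'.
C1: derived state '1' in Cyanina, Haliites, and Meroops only — synapomorphy for {Cyanina, Haliites, Meroops}.
C2 (derived state '1') is shared by Cyanina, Haliites, Meroops, and Neoinus — a synapomorphy uniting that clade.
C3 (derived state '1') is shared by Cyanina and Haliites — a synapomorphy uniting that clade.
C4 (derived state '0') is shared by all ingroup taxa — unites the whole ingroup.
C5 groups Meroops and Xiphensis, which is incompatible with the clades supported by the remaining characters; treating it as convergent (homoplasy) costs fewer steps than any alternative tree.
Most parsimonious ingroup topology: ((((Haliites,Cyanina),Meroops),Neoinus),Xiphensis).
The clade {Cyanina, Haliites, Meroops, Neoinus} is supported by C2: its derived state '1' occurs in exactly those taxa and in no other taxon (including the outgroup).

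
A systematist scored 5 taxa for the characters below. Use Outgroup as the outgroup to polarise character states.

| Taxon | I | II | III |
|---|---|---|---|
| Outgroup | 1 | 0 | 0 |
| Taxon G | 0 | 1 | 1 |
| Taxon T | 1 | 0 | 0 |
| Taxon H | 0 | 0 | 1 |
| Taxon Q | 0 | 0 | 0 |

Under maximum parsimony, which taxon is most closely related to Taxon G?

Taxon H

Character polarity is set by the outgroup: the derived state is whichever differs from the outgroup's state, so for I the derived state is '0', and for the remaining characters it is '1'.
Only Taxon G, Taxon H, and Taxon Q show the derived state '0' for I, supporting them as a clade.
II: derived state '1' in Taxon G only — an autapomorphy, so it tells us nothing about relationships among taxa.
III: derived state '1' in Taxon G and Taxon H only — synapomorphy for {Taxon G, Taxon H}.
Most parsimonious ingroup topology: (((Taxon G,Taxon H),Taxon Q),Taxon T).
Taxon G and Taxon H form a cherry on this tree, so they are sister taxa.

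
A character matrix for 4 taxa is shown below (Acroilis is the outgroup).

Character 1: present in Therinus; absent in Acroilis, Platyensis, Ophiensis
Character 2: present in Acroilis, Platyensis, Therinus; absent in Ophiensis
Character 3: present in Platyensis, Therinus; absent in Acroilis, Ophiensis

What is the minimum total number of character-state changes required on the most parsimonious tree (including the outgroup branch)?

Character polarity is set by the outgroup: the derived state is whichever differs from the outgroup's state, so for Character 2 the derived state is 'absent', and for the remaining characters it is 'present'.
Character 1: derived state 'present' in Therinus only — an autapomorphy, so it tells us nothing about relationships among taxa.
Character 2 (derived state 'absent') is unique to Ophiensis (autapomorphy; uninformative for grouping).
Only Platyensis and Therinus show the derived state 'present' for Character 3, supporting them as a clade.
Most parsimonious ingroup topology: ((Platyensis,Therinus),Ophiensis).
Changes per character on this tree: Character 1: 1; Character 2: 1; Character 3: 1.
Total = 3.

3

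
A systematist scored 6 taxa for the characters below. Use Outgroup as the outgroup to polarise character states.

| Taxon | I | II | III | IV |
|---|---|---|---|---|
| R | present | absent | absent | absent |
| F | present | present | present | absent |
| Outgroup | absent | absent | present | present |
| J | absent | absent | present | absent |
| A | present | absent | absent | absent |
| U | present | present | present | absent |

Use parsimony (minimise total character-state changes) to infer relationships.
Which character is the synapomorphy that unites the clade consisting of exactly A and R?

Character polarity is set by the outgroup: the derived state is whichever differs from the outgroup's state, so for III, IV the derived state is 'absent', and for the remaining characters it is 'present'.
I (derived state 'present') is shared by A, F, R, and U — a synapomorphy uniting that clade.
Only F and U show the derived state 'present' for II, supporting them as a clade.
Only A and R show the derived state 'absent' for III, supporting them as a clade.
IV (derived state 'absent') is shared by all ingroup taxa — unites the whole ingroup.
Most parsimonious ingroup topology: (((F,U),(R,A)),J).
The clade {A, R} is supported by III: its derived state 'absent' occurs in exactly those taxa and in no other taxon (including the outgroup).

III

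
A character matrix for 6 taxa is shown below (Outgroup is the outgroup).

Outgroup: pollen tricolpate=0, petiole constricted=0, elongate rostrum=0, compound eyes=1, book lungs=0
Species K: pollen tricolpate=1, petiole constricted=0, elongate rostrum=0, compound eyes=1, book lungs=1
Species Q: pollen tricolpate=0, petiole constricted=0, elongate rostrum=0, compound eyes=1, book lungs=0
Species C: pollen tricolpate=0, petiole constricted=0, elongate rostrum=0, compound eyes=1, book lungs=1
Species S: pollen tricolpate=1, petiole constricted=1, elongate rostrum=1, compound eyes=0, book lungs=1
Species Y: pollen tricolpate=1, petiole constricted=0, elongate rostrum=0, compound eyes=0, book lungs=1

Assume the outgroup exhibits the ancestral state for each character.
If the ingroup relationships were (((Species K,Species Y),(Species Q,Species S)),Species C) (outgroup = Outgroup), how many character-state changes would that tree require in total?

Map each character onto (((Species K,Species Y),(Species Q,Species S)),Species C) (rooted by Outgroup) and count the minimum state changes it requires (Fitch parsimony):
pollen tricolpate: 2; petiole constricted: 1; elongate rostrum: 1; compound eyes: 2; book lungs: 2.
Total tree length = 8.

8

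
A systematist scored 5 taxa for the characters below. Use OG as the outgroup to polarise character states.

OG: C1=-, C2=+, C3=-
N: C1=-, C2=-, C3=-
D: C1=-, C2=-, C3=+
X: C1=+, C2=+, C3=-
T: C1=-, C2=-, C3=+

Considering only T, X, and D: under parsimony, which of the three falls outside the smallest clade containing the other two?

Character polarity is set by the outgroup: the derived state is whichever differs from the outgroup's state, so for C2 the derived state is '-', and for the remaining characters it is '+'.
C1 (derived state '+') is unique to X (autapomorphy; uninformative for grouping).
C2: derived state '-' in D, N, and T only — synapomorphy for {D, N, T}.
C3: derived state '+' in D and T only — synapomorphy for {D, T}.
Most parsimonious ingroup topology: ((N,(D,T)),X).
T and D share a more recent common ancestor with each other than either does with X, so X is the least closely related of the three.

X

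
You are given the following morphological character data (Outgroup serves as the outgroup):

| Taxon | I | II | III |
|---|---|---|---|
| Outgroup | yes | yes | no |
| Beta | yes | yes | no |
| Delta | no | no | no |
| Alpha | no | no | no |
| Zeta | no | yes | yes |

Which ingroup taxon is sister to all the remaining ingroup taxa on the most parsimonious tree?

Character polarity is set by the outgroup: the derived state is whichever differs from the outgroup's state, so for I, II the derived state is 'no', and for the remaining characters it is 'yes'.
Only Alpha, Delta, and Zeta show the derived state 'no' for I, supporting them as a clade.
II (derived state 'no') is shared by Alpha and Delta — a synapomorphy uniting that clade.
III (derived state 'yes') is unique to Zeta (autapomorphy; uninformative for grouping).
Most parsimonious ingroup topology: (Beta,((Delta,Alpha),Zeta)).
Beta is sister to the clade containing all other ingroup taxa, so it is the earliest-diverging (most basal) ingroup lineage.

Beta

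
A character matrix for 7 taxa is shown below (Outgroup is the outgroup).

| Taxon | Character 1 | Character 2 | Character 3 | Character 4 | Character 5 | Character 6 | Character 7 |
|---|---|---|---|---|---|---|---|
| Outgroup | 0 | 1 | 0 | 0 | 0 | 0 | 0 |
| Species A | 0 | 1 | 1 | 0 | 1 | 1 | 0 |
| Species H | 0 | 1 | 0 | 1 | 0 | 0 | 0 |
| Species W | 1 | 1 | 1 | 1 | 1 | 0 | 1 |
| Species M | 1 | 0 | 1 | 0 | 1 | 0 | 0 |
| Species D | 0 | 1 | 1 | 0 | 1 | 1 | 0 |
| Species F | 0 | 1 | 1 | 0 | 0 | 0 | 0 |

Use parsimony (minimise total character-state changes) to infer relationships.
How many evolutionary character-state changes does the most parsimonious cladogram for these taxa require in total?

Character polarity is set by the outgroup: the derived state is whichever differs from the outgroup's state, so for Character 2 the derived state is '0', and for the remaining characters it is '1'.
Character 1: derived state '1' in Species M and Species W only — synapomorphy for {Species M, Species W}.
Character 2: derived state '0' in Species M only — an autapomorphy, so it tells us nothing about relationships among taxa.
Character 3 (derived state '1') is shared by Species A, Species D, Species F, Species M, and Species W — a synapomorphy uniting that clade.
Character 4 groups Species H and Species W, which is incompatible with the clades supported by the remaining characters; treating it as convergent (homoplasy) costs fewer steps than any alternative tree.
Only Species A, Species D, Species M, and Species W show the derived state '1' for Character 5, supporting them as a clade.
Only Species A and Species D show the derived state '1' for Character 6, supporting them as a clade.
Character 7 (derived state '1') is unique to Species W (autapomorphy; uninformative for grouping).
Most parsimonious ingroup topology: ((((Species A,Species D),(Species W,Species M)),Species F),Species H).
Changes per character on this tree: Character 1: 1; Character 2: 1; Character 3: 1; Character 4: 2; Character 5: 1; Character 6: 1; Character 7: 1.
Total = 8.

8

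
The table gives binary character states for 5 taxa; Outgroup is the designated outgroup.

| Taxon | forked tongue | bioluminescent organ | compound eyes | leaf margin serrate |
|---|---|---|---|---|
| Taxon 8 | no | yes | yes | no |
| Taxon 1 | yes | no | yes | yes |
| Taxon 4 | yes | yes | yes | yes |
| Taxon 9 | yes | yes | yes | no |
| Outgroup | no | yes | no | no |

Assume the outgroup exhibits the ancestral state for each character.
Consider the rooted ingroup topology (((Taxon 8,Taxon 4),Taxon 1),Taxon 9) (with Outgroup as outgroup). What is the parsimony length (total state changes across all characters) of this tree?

Map each character onto (((Taxon 8,Taxon 4),Taxon 1),Taxon 9) (rooted by Outgroup) and count the minimum state changes it requires (Fitch parsimony):
forked tongue: 2; bioluminescent organ: 1; compound eyes: 1; leaf margin serrate: 2.
Total tree length = 6.

6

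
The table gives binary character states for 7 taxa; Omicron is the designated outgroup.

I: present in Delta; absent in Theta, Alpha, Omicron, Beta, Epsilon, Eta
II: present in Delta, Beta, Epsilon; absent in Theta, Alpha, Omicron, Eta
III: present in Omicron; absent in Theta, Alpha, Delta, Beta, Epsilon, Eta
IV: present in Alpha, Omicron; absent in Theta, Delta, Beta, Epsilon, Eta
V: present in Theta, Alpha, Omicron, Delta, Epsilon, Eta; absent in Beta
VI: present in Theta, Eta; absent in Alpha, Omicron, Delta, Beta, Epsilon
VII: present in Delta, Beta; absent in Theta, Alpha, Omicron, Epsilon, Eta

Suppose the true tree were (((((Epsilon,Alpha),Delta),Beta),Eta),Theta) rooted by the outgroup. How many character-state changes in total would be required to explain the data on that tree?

11

Map each character onto (((((Epsilon,Alpha),Delta),Beta),Eta),Theta) (rooted by Omicron) and count the minimum state changes it requires (Fitch parsimony):
I: 1; II: 2; III: 1; IV: 2; V: 1; VI: 2; VII: 2.
Total tree length = 11.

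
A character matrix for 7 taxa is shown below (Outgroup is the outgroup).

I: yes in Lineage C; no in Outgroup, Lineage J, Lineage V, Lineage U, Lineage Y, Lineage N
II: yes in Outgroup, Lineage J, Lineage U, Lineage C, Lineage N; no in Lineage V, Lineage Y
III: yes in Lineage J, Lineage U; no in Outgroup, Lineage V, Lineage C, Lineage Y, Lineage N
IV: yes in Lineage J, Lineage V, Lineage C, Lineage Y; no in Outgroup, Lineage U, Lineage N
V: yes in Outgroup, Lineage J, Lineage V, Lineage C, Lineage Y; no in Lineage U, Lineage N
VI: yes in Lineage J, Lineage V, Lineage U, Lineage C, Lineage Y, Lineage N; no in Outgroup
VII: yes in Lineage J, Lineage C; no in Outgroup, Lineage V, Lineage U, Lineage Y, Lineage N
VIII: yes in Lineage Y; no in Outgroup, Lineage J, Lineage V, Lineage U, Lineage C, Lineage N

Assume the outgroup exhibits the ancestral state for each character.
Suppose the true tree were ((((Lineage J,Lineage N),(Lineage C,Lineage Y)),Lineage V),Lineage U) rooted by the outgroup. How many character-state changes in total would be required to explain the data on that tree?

13

Map each character onto ((((Lineage J,Lineage N),(Lineage C,Lineage Y)),Lineage V),Lineage U) (rooted by Outgroup) and count the minimum state changes it requires (Fitch parsimony):
I: 1; II: 2; III: 2; IV: 2; V: 2; VI: 1; VII: 2; VIII: 1.
Total tree length = 13.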